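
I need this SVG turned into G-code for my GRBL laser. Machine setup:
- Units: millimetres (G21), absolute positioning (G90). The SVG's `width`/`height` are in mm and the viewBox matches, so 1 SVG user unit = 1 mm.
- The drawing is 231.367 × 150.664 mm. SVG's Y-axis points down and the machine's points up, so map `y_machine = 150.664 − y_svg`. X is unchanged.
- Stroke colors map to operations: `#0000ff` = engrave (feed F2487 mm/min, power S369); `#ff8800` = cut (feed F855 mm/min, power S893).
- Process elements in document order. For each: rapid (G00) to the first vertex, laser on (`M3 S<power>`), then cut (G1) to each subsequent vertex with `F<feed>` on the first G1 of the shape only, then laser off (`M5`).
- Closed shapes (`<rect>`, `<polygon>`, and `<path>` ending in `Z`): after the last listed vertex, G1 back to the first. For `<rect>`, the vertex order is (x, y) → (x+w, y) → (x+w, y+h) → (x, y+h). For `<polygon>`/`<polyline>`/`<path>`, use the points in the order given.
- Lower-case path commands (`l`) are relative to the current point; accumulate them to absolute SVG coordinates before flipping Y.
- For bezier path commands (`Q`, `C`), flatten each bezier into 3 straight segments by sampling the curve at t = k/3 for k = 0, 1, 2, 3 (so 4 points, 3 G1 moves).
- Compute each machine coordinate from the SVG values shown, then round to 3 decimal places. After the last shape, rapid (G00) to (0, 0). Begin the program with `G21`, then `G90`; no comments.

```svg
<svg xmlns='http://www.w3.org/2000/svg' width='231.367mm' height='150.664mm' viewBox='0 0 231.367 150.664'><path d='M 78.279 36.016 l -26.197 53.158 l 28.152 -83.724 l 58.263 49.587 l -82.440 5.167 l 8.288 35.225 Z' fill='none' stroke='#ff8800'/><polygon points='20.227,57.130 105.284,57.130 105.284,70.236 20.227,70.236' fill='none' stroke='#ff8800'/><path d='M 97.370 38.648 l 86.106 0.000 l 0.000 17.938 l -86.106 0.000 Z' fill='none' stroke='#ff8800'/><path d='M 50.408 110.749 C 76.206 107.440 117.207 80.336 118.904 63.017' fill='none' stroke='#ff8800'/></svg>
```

G21
G90
G00 X78.279 Y114.648
M3 S893
G1 X52.082 Y61.490 F855
G1 X80.234 Y145.214
G1 X138.497 Y95.627
G1 X56.057 Y90.460
G1 X64.345 Y55.235
G1 X78.279 Y114.648
M5
G00 X20.227 Y93.534
M3 S893
G1 X105.284 Y93.534 F855
G1 X105.284 Y80.428
G1 X20.227 Y80.428
G1 X20.227 Y93.534
M5
G00 X97.370 Y112.016
M3 S893
G1 X183.476 Y112.016 F855
G1 X183.476 Y94.078
G1 X97.370 Y94.078
G1 X97.370 Y112.016
M5
G00 X50.408 Y39.915
M3 S893
G1 X79.255 Y49.912 F855
G1 X106.124 Y68.310
G1 X118.904 Y87.647
M5
G00 X0.000 Y0.000

Since the viewBox matches the mm dimensions, user units are millimetres directly. The only transform is the Y-flip y_m = 150.664 − y_svg.

Shape 1 is a closed polygon drawn with `<path>`. Its stroke #ff8800 means cut at S893, F855. After flipping Y the toolpath is (78.279,114.648) → (52.082,61.490) → (80.234,145.214) → (138.497,95.627) → (56.057,90.460) → (64.345,55.235) → (78.279,114.648), returning to the start.

Shape 2 is a rectangle drawn with `<polygon>`. Its stroke #ff8800 means cut at S893, F855. After flipping Y the toolpath is (20.227,93.534) → (105.284,93.534) → (105.284,80.428) → (20.227,80.428) → (20.227,93.534), returning to the start.

Shape 3 is a rectangle drawn with `<path>`. Its stroke #ff8800 means cut at S893, F855. After flipping Y the toolpath is (97.370,112.016) → (183.476,112.016) → (183.476,94.078) → (97.370,94.078) → (97.370,112.016), returning to the start.

Shape 4 is a cubic bezier drawn with `<path>`. Its stroke #ff8800 means cut at S893, F855. After flipping Y the toolpath is (50.408,39.915) → (79.255,49.912) → (106.124,68.310) → (118.904,87.647).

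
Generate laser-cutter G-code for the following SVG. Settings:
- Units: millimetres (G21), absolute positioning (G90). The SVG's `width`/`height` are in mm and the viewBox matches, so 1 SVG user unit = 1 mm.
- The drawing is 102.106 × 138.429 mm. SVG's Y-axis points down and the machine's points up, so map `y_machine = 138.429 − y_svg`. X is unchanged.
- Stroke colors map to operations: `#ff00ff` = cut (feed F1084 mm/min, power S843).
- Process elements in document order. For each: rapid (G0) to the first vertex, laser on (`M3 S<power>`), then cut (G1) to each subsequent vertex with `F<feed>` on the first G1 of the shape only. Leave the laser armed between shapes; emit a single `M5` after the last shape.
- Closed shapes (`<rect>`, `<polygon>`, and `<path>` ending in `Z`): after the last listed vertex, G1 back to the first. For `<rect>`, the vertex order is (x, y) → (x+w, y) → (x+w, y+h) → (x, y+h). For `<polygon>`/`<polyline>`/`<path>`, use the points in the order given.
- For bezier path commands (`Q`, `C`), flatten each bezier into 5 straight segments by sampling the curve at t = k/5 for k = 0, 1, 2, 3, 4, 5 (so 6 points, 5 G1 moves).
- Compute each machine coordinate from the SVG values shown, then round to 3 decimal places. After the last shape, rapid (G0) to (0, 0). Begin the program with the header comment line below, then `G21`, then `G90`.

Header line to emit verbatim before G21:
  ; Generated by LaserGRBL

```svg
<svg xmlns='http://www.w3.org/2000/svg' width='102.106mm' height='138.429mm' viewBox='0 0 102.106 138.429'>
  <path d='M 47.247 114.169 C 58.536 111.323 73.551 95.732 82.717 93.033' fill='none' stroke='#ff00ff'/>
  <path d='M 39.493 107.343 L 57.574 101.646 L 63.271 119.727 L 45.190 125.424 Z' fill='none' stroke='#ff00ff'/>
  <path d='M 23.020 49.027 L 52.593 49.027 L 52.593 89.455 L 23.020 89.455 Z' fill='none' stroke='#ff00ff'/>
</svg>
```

Since the viewBox matches the mm dimensions, user units are millimetres directly. The only transform is the Y-flip y_m = 138.429 − y_svg.

Shape 1 is a cubic bezier drawn with `<path>`. Its stroke #ff00ff means cut at S843, F1084. After flipping Y the toolpath is (47.247,24.260) → (54.391,27.292) → (61.969,32.152) → (69.523,37.610) → (76.592,42.435) → (82.717,45.396).

Shape 2 is a regular polygon drawn with `<path>`. Its stroke #ff00ff means cut at S843, F1084. After flipping Y the toolpath is (39.493,31.086) → (57.574,36.783) → (63.271,18.702) → (45.190,13.005) → (39.493,31.086), returning to the start.

Shape 3 is a rectangle drawn with `<path>`. Its stroke #ff00ff means cut at S843, F1084. After flipping Y the toolpath is (23.020,89.402) → (52.593,89.402) → (52.593,48.974) → (23.020,48.974) → (23.020,89.402), returning to the start.

; Generated by LaserGRBL
G21
G90
G0 X47.247 Y24.260
M3 S843
G1 X54.391 Y27.292 F1084
G1 X61.969 Y32.152
G1 X69.523 Y37.610
G1 X76.592 Y42.435
G1 X82.717 Y45.396
G0 X39.493 Y31.086
M3 S843
G1 X57.574 Y36.783 F1084
G1 X63.271 Y18.702
G1 X45.190 Y13.005
G1 X39.493 Y31.086
G0 X23.020 Y89.402
M3 S843
G1 X52.593 Y89.402 F1084
G1 X52.593 Y48.974
G1 X23.020 Y48.974
G1 X23.020 Y89.402
M5
G0 X0.000 Y0.000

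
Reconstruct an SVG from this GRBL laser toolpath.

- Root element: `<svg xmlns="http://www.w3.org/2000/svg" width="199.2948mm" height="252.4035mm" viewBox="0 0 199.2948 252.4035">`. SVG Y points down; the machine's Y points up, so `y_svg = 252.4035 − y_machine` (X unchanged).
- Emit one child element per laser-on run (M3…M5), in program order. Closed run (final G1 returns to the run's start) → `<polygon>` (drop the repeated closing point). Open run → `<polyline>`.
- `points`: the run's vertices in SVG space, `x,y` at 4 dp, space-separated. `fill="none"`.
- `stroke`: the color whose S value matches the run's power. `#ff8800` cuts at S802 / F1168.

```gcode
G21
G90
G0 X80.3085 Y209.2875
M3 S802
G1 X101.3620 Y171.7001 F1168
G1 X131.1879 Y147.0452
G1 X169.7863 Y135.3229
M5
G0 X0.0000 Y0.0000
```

y_svg = 252.4035 − y_m. Every run uses S802, so all elements get stroke `#ff8800` (cut).

[1] open run; points: 80.3085,43.1160 101.3620,80.7034 131.1879,105.3583 169.7863,117.0806

<svg xmlns="http://www.w3.org/2000/svg" width="199.2948mm" height="252.4035mm" viewBox="0 0 199.2948 252.4035">
  <polyline points="80.3085,43.1160 101.3620,80.7034 131.1879,105.3583 169.7863,117.0806" fill="none" stroke="#ff8800"/>
</svg>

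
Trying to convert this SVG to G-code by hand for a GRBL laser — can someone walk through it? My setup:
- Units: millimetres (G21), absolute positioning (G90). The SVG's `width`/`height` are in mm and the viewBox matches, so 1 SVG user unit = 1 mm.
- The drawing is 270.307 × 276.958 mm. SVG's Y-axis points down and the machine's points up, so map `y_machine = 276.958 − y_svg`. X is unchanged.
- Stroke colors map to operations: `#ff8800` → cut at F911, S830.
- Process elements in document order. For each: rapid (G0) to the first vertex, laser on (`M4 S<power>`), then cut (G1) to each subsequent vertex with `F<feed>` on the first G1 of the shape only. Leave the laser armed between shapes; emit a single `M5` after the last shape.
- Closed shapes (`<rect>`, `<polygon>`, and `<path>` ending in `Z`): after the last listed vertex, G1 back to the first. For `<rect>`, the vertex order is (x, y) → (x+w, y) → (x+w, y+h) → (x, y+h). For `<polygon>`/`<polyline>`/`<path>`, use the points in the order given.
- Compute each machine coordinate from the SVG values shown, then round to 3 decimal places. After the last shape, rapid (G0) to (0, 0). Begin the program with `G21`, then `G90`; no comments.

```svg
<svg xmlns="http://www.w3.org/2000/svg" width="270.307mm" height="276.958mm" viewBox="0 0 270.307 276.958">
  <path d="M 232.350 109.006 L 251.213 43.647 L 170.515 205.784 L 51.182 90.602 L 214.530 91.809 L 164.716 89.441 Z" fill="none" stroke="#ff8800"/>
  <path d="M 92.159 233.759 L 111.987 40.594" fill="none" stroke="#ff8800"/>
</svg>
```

1 u = 1 mm; y_m = 276.958 − y.

[1] `<path>` closed polygon, #ff8800→cut S830 F911: (232.350,167.952) → (251.213,233.311) → (170.515,71.174) → (51.182,186.356) → (214.530,185.149) → (164.716,187.517) → (232.350,167.952) (closed)

[2] `<path>` line segment, #ff8800→cut S830 F911: (92.159,43.199) → (111.987,236.364)

G21
G90
G0 X232.350 Y167.952
M4 S830
G1 X251.213 Y233.311 F911
G1 X170.515 Y71.174
G1 X51.182 Y186.356
G1 X214.530 Y185.149
G1 X164.716 Y187.517
G1 X232.350 Y167.952
G0 X92.159 Y43.199
M4 S830
G1 X111.987 Y236.364 F911
M5
G0 X0.000 Y0.000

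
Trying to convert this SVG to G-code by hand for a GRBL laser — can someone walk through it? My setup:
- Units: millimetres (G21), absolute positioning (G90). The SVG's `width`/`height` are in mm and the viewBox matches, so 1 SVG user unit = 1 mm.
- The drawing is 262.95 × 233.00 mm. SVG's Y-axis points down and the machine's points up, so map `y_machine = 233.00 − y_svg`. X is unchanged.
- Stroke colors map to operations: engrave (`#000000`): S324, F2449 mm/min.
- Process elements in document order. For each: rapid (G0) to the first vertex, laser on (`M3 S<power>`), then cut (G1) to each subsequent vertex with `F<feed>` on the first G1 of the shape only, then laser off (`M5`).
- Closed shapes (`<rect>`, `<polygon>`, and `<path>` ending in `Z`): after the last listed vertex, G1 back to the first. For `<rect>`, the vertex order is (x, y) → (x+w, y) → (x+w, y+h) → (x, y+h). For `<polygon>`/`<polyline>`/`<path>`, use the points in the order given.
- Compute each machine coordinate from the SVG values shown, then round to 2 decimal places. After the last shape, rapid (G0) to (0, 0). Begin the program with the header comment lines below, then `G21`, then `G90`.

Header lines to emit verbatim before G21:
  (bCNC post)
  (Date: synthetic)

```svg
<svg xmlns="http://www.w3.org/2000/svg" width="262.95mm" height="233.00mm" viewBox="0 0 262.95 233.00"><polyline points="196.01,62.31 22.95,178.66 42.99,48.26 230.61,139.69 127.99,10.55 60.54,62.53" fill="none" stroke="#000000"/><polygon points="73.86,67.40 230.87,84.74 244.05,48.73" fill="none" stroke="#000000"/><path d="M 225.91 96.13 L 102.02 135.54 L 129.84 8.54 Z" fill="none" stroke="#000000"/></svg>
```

1 u = 1 mm; y_m = 233.00 − y.

[1] `<polyline>` open polyline, #000000→engrave S324 F2449: (196.01,170.69) → (22.95,54.34) → (42.99,184.74) → (230.61,93.31) → (127.99,222.45) → (60.54,170.47)

[2] `<polygon>` closed polygon, #000000→engrave S324 F2449: (73.86,165.60) → (230.87,148.26) → (244.05,184.27) → (73.86,165.60) (closed)

[3] `<path>` regular polygon, #000000→engrave S324 F2449: (225.91,136.87) → (102.02,97.46) → (129.84,224.46) → (225.91,136.87) (closed)

(bCNC post)
(Date: synthetic)
G21
G90
G0 X196.01 Y170.69
M3 S324
G1 X22.95 Y54.34 F2449
G1 X42.99 Y184.74
G1 X230.61 Y93.31
G1 X127.99 Y222.45
G1 X60.54 Y170.47
M5
G0 X73.86 Y165.60
M3 S324
G1 X230.87 Y148.26 F2449
G1 X244.05 Y184.27
G1 X73.86 Y165.60
M5
G0 X225.91 Y136.87
M3 S324
G1 X102.02 Y97.46 F2449
G1 X129.84 Y224.46
G1 X225.91 Y136.87
M5
G0 X0.00 Y0.00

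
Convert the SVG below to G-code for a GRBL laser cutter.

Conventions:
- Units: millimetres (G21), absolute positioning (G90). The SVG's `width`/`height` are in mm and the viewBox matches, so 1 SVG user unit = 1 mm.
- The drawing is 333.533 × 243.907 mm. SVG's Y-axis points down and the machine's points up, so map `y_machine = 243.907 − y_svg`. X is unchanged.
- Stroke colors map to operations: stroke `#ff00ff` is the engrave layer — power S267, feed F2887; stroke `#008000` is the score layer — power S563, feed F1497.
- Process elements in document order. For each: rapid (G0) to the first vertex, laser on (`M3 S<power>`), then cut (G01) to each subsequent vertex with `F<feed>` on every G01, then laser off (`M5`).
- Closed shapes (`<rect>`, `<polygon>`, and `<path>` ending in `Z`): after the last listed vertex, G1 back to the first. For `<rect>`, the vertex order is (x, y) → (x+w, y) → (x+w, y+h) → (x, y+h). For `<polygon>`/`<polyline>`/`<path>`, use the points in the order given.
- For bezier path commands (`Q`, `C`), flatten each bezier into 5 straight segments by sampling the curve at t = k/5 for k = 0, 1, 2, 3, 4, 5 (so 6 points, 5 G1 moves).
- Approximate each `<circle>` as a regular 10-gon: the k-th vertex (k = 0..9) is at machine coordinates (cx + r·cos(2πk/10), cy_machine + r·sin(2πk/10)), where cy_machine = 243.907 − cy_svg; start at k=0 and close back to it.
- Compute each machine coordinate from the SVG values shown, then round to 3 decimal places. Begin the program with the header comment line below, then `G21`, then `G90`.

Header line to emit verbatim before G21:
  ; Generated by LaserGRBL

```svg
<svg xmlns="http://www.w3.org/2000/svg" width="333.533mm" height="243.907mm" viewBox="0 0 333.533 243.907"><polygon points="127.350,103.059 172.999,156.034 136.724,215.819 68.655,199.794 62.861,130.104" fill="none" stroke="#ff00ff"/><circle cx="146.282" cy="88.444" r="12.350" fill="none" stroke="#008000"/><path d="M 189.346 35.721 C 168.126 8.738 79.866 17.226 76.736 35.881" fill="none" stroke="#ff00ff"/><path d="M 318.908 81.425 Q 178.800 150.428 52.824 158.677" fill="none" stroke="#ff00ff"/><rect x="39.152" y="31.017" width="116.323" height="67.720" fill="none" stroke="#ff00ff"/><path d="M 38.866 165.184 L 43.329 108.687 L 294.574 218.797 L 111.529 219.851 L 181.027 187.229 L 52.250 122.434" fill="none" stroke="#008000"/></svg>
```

Since the viewBox matches the mm dimensions, user units are millimetres directly. The only transform is the Y-flip y_m = 243.907 − y_svg.

Shape 1 is a regular polygon drawn with `<polygon>`. Its stroke #ff00ff means engrave at S267, F2887. After flipping Y the toolpath is (127.350,140.848) → (172.999,87.873) → (136.724,28.088) → (68.655,44.113) → (62.861,113.803) → (127.350,140.848), returning to the start.

Shape 2 is a circle drawn with `<circle>`. Its stroke #008000 means score at S563, F1497. After flipping Y the toolpath is (158.632,155.463) → (156.273,162.722) → (150.098,167.209) → (142.466,167.209) → (136.291,162.722) → (133.932,155.463) → (136.291,148.204) → (142.466,143.717) → (150.098,143.717) → (156.273,148.204) → (158.632,155.463), returning to the start.

Shape 3 is a cubic bezier drawn with `<path>`. Its stroke #ff00ff means engrave at S267, F2887. After flipping Y the toolpath is (189.346,208.186) → (169.787,220.322) → (141.442,225.159) → (111.616,223.912) → (87.612,217.797) → (76.736,208.026).

Shape 4 is a quadratic bezier drawn with `<path>`. Its stroke #ff00ff means engrave at S267, F2887. After flipping Y the toolpath is (318.908,162.482) → (263.430,137.311) → (209.083,117.000) → (155.866,101.550) → (103.780,90.960) → (52.824,85.230).

Shape 5 is a rectangle drawn with `<rect>`. Its stroke #ff00ff means engrave at S267, F2887. After flipping Y the toolpath is (39.152,212.890) → (155.475,212.890) → (155.475,145.170) → (39.152,145.170) → (39.152,212.890), returning to the start.

Shape 6 is a open polyline drawn with `<path>`. Its stroke #008000 means score at S563, F1497. After flipping Y the toolpath is (38.866,78.723) → (43.329,135.220) → (294.574,25.110) → (111.529,24.056) → (181.027,56.678) → (52.250,121.473).

; Generated by LaserGRBL
G21
G90
G0 X127.350 Y140.848
M3 S267
G01 X172.999 Y87.873 F2887
G01 X136.724 Y28.088 F2887
G01 X68.655 Y44.113 F2887
G01 X62.861 Y113.803 F2887
G01 X127.350 Y140.848 F2887
M5
G0 X158.632 Y155.463
M3 S563
G01 X156.273 Y162.722 F1497
G01 X150.098 Y167.209 F1497
G01 X142.466 Y167.209 F1497
G01 X136.291 Y162.722 F1497
G01 X133.932 Y155.463 F1497
G01 X136.291 Y148.204 F1497
G01 X142.466 Y143.717 F1497
G01 X150.098 Y143.717 F1497
G01 X156.273 Y148.204 F1497
G01 X158.632 Y155.463 F1497
M5
G0 X189.346 Y208.186
M3 S267
G01 X169.787 Y220.322 F2887
G01 X141.442 Y225.159 F2887
G01 X111.616 Y223.912 F2887
G01 X87.612 Y217.797 F2887
G01 X76.736 Y208.026 F2887
M5
G0 X318.908 Y162.482
M3 S267
G01 X263.430 Y137.311 F2887
G01 X209.083 Y117.000 F2887
G01 X155.866 Y101.550 F2887
G01 X103.780 Y90.960 F2887
G01 X52.824 Y85.230 F2887
M5
G0 X39.152 Y212.890
M3 S267
G01 X155.475 Y212.890 F2887
G01 X155.475 Y145.170 F2887
G01 X39.152 Y145.170 F2887
G01 X39.152 Y212.890 F2887
M5
G0 X38.866 Y78.723
M3 S563
G01 X43.329 Y135.220 F1497
G01 X294.574 Y25.110 F1497
G01 X111.529 Y24.056 F1497
G01 X181.027 Y56.678 F1497
G01 X52.250 Y121.473 F1497
M5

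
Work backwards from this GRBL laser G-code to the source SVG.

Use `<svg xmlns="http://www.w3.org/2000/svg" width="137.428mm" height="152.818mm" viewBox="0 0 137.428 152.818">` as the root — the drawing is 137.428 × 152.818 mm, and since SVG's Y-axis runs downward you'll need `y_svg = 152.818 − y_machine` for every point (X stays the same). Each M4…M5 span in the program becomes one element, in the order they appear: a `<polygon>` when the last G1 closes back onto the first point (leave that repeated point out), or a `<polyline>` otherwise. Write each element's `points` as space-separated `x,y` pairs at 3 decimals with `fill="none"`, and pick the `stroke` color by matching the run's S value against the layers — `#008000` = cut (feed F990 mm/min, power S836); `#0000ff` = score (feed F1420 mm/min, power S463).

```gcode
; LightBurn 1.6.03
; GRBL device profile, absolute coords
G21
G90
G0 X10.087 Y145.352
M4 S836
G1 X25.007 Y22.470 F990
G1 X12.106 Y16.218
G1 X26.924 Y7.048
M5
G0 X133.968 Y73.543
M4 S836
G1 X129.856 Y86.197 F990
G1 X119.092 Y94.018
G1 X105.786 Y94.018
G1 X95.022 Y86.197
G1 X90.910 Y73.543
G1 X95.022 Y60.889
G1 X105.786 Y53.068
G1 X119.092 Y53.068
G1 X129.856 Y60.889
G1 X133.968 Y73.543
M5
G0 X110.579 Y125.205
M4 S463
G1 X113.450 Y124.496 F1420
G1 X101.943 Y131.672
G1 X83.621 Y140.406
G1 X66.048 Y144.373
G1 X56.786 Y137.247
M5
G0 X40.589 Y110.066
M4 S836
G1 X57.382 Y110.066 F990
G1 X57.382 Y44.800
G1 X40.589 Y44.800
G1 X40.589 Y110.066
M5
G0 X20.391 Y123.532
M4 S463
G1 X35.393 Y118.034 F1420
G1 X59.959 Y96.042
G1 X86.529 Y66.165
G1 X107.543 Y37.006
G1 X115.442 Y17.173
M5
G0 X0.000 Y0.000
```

<svg xmlns="http://www.w3.org/2000/svg" width="137.428mm" height="152.818mm" viewBox="0 0 137.428 152.818">
  <polyline points="10.087,7.466 25.007,130.348 12.106,136.600 26.924,145.770" fill="none" stroke="#008000"/>
  <polygon points="133.968,79.275 129.856,66.621 119.092,58.800 105.786,58.800 95.022,66.621 90.910,79.275 95.022,91.929 105.786,99.750 119.092,99.750 129.856,91.929" fill="none" stroke="#008000"/>
  <polyline points="110.579,27.613 113.450,28.322 101.943,21.146 83.621,12.412 66.048,8.445 56.786,15.571" fill="none" stroke="#0000ff"/>
  <polygon points="40.589,42.752 57.382,42.752 57.382,108.018 40.589,108.018" fill="none" stroke="#008000"/>
  <polyline points="20.391,29.286 35.393,34.784 59.959,56.776 86.529,86.653 107.543,115.812 115.442,135.645" fill="none" stroke="#0000ff"/>
</svg>

Machine Y-up, SVG Y-down with viewBox height 152.818, so y_svg = 152.818 − y_machine; X carries over.

Run 1: power S836 maps to stroke `#008000` (cut). The run is open, so emit a `<polyline>` with points (Y-flipped): 10.087,7.466 25.007,130.348 12.106,136.600 26.924,145.770.

Run 2: S836 ⇒ cut layer `#008000`. The run returns to its start, so emit a `<polygon>` with points (Y-flipped): 133.968,79.275 129.856,66.621 119.092,58.800 105.786,58.800 95.022,66.621 90.910,79.275 95.022,91.929 105.786,99.750 119.092,99.750 129.856,91.929.

Run 3: power S463 maps to stroke `#0000ff` (score). The run is open, so emit a `<polyline>` with points (Y-flipped): 110.579,27.613 113.450,28.322 101.943,21.146 83.621,12.412 66.048,8.445 56.786,15.571.

Run 4: power S836 maps to stroke `#008000` (cut). The run returns to its start, so emit a `<polygon>` with points (Y-flipped): 40.589,42.752 57.382,42.752 57.382,108.018 40.589,108.018.

Run 5: power S463 maps to stroke `#0000ff` (score). The run is open, so emit a `<polyline>` with points (Y-flipped): 20.391,29.286 35.393,34.784 59.959,56.776 86.529,86.653 107.543,115.812 115.442,135.645.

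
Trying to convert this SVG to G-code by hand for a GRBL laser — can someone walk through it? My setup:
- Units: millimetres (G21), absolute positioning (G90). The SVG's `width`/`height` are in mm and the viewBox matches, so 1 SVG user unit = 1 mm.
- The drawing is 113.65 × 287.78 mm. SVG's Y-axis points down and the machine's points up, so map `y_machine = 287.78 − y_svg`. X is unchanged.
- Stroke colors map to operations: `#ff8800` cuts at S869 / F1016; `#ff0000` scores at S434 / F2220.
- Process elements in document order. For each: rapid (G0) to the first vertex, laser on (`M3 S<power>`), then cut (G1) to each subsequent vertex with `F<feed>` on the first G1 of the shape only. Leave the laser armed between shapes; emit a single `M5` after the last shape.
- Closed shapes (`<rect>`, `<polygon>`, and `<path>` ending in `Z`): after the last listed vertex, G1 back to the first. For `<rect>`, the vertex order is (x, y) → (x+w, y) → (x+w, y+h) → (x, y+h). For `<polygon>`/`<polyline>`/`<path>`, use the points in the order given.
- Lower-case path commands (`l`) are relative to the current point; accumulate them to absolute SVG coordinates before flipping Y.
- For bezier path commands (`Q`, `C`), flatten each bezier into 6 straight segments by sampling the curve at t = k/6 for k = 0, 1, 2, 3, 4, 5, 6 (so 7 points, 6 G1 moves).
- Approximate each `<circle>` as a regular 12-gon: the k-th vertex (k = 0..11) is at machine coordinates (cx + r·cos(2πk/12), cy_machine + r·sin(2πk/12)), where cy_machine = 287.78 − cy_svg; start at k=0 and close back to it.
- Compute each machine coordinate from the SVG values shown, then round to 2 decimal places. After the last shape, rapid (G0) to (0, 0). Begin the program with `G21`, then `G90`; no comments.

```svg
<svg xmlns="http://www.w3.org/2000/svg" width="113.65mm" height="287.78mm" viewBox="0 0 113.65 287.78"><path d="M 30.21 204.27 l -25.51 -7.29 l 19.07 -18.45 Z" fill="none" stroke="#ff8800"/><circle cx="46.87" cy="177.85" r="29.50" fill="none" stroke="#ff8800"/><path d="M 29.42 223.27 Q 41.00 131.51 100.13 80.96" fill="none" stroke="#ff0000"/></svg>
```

Since the viewBox matches the mm dimensions, user units are millimetres directly. The only transform is the Y-flip y_m = 287.78 − y_svg.

Shape 1 is a regular polygon drawn with `<path>`. Its stroke #ff8800 means cut at S869, F1016. After flipping Y the toolpath is (30.21,83.51) → (4.70,90.80) → (23.77,109.25) → (30.21,83.51), returning to the start.

Shape 2 is a circle drawn with `<circle>`. Its stroke #ff8800 means cut at S869, F1016. After flipping Y the toolpath is (76.37,109.93) → (72.42,124.68) → (61.62,135.48) → (46.87,139.43) → (32.12,135.48) → (21.32,124.68) → (17.37,109.93) → (21.32,95.18) → (32.12,84.38) → (46.87,80.43) → (61.62,84.38) → (72.42,95.18) → (76.37,109.93), returning to the start.

Shape 3 is a quadratic bezier drawn with `<path>`. Its stroke #ff0000 means score at S434, F2220. After flipping Y the toolpath is (29.42,64.51) → (34.60,93.95) → (42.42,121.10) → (52.89,145.97) → (65.99,168.54) → (81.74,188.83) → (100.13,206.82).

G21
G90
G0 X30.21 Y83.51
M3 S869
G1 X4.70 Y90.80 F1016
G1 X23.77 Y109.25
G1 X30.21 Y83.51
G0 X76.37 Y109.93
M3 S869
G1 X72.42 Y124.68 F1016
G1 X61.62 Y135.48
G1 X46.87 Y139.43
G1 X32.12 Y135.48
G1 X21.32 Y124.68
G1 X17.37 Y109.93
G1 X21.32 Y95.18
G1 X32.12 Y84.38
G1 X46.87 Y80.43
G1 X61.62 Y84.38
G1 X72.42 Y95.18
G1 X76.37 Y109.93
G0 X29.42 Y64.51
M3 S434
G1 X34.60 Y93.95 F2220
G1 X42.42 Y121.10
G1 X52.89 Y145.97
G1 X65.99 Y168.54
G1 X81.74 Y188.83
G1 X100.13 Y206.82
M5
G0 X0.00 Y0.00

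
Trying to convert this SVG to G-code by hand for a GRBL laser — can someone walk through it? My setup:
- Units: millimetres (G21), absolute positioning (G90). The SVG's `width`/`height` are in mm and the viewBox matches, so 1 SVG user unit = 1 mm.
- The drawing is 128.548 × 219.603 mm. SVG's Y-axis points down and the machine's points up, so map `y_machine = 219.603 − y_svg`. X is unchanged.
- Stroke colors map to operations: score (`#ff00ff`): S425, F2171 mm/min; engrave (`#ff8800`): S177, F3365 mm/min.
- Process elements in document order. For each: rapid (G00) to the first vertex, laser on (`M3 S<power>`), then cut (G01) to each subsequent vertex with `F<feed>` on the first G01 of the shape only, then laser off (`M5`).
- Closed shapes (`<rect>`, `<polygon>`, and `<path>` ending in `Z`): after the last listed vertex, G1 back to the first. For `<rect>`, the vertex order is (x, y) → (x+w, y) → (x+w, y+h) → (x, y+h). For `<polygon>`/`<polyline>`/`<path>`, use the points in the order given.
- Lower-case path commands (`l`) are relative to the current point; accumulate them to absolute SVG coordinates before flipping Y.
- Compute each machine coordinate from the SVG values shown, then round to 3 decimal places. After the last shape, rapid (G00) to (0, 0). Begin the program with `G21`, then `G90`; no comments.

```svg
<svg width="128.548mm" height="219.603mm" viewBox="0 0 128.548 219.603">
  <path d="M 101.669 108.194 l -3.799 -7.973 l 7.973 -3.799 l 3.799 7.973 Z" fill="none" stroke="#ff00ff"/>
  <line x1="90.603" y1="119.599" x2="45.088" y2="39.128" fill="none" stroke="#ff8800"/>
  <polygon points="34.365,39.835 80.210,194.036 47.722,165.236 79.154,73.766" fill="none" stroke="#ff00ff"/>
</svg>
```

G21
G90
G00 X101.669 Y111.409
M3 S425
G01 X97.870 Y119.382 F2171
G01 X105.843 Y123.181
G01 X109.642 Y115.208
G01 X101.669 Y111.409
M5
G00 X90.603 Y100.004
M3 S177
G01 X45.088 Y180.475 F3365
M5
G00 X34.365 Y179.768
M3 S425
G01 X80.210 Y25.567 F2171
G01 X47.722 Y54.367
G01 X79.154 Y145.837
G01 X34.365 Y179.768
M5
G00 X0.000 Y0.000

1 u = 1 mm; y_m = 219.603 − y.

[1] `<path>` regular polygon, #ff00ff→score S425 F2171: (101.669,111.409) → (97.870,119.382) → (105.843,123.181) → (109.642,115.208) → (101.669,111.409) (closed)

[2] `<line>` line segment, #ff8800→engrave S177 F3365: (90.603,100.004) → (45.088,180.475)

[3] `<polygon>` closed polygon, #ff00ff→score S425 F2171: (34.365,179.768) → (80.210,25.567) → (47.722,54.367) → (79.154,145.837) → (34.365,179.768) (closed)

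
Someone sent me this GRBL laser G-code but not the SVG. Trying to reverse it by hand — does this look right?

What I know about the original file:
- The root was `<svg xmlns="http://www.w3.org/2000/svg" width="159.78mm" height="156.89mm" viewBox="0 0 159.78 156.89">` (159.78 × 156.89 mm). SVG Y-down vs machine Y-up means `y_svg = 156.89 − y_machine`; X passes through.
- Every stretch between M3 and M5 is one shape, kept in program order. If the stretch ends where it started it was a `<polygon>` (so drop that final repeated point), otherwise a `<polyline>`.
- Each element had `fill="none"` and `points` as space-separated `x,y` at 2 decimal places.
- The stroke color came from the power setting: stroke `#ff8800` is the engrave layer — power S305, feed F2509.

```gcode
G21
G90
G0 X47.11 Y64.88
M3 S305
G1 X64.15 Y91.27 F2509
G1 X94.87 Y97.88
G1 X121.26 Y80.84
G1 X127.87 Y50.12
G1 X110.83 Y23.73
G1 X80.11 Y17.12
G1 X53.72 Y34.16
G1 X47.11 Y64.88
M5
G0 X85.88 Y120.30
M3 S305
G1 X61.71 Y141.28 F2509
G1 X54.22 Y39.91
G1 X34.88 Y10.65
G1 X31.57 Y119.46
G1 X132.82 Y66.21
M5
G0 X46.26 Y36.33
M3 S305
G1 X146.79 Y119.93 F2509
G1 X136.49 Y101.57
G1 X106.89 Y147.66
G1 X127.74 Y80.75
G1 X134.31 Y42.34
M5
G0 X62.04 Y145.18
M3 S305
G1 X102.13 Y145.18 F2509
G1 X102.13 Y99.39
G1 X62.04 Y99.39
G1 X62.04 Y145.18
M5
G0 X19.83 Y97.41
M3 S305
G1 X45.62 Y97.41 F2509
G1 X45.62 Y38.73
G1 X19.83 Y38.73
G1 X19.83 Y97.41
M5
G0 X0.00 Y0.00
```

<svg xmlns="http://www.w3.org/2000/svg" width="159.78mm" height="156.89mm" viewBox="0 0 159.78 156.89">
  <polygon points="47.11,92.01 64.15,65.62 94.87,59.01 121.26,76.05 127.87,106.77 110.83,133.16 80.11,139.77 53.72,122.73" fill="none" stroke="#ff8800"/>
  <polyline points="85.88,36.59 61.71,15.61 54.22,116.98 34.88,146.24 31.57,37.43 132.82,90.68" fill="none" stroke="#ff8800"/>
  <polyline points="46.26,120.56 146.79,36.96 136.49,55.32 106.89,9.23 127.74,76.14 134.31,114.55" fill="none" stroke="#ff8800"/>
  <polygon points="62.04,11.71 102.13,11.71 102.13,57.50 62.04,57.50" fill="none" stroke="#ff8800"/>
  <polygon points="19.83,59.48 45.62,59.48 45.62,118.16 19.83,118.16" fill="none" stroke="#ff8800"/>
</svg>

Each laser-on run becomes one SVG element. Flip Y back into SVG space with y_svg = 156.89 − y_machine. Every run uses S305, so all elements get stroke `#ff8800` (engrave).

Run 1: The run returns to its start, so emit a `<polygon>` with points (Y-flipped): 47.11,92.01 64.15,65.62 94.87,59.01 121.26,76.05 127.87,106.77 110.83,133.16 80.11,139.77 53.72,122.73.

Run 2: The run is open, so emit a `<polyline>` with points (Y-flipped): 85.88,36.59 61.71,15.61 54.22,116.98 34.88,146.24 31.57,37.43 132.82,90.68.

Run 3: The run is open, so emit a `<polyline>` with points (Y-flipped): 46.26,120.56 146.79,36.96 136.49,55.32 106.89,9.23 127.74,76.14 134.31,114.55.

Run 4: The run returns to its start, so emit a `<polygon>` with points (Y-flipped): 62.04,11.71 102.13,11.71 102.13,57.50 62.04,57.50.

Run 5: The run returns to its start, so emit a `<polygon>` with points (Y-flipped): 19.83,59.48 45.62,59.48 45.62,118.16 19.83,118.16.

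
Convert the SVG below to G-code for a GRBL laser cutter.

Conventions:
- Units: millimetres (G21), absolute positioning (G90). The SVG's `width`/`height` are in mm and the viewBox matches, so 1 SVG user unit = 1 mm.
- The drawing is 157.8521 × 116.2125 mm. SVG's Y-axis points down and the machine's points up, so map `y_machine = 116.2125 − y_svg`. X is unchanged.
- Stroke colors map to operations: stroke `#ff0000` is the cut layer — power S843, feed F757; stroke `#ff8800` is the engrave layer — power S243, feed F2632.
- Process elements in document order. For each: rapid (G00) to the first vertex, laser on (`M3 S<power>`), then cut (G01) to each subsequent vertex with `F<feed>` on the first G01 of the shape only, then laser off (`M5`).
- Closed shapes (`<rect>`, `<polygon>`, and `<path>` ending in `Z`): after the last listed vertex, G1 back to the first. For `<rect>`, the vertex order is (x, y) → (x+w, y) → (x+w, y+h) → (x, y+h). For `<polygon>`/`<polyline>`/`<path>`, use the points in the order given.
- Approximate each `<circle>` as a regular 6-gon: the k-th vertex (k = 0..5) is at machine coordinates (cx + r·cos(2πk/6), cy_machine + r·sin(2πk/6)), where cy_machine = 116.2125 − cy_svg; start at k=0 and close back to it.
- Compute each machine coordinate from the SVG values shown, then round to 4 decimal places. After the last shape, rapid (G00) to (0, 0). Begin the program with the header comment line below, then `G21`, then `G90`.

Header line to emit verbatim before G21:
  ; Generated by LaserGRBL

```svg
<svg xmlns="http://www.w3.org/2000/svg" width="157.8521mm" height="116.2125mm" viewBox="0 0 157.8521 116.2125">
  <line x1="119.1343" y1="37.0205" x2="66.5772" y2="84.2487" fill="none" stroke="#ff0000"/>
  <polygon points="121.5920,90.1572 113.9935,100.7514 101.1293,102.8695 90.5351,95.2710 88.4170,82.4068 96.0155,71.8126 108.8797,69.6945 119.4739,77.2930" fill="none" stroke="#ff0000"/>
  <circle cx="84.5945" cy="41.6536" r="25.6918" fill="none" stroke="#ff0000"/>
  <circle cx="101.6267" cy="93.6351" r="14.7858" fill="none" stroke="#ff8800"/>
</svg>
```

; Generated by LaserGRBL
G21
G90
G00 X119.1343 Y79.1920
M3 S843
G01 X66.5772 Y31.9638 F757
M5
G00 X121.5920 Y26.0553
M3 S843
G01 X113.9935 Y15.4611 F757
G01 X101.1293 Y13.3430
G01 X90.5351 Y20.9415
G01 X88.4170 Y33.8057
G01 X96.0155 Y44.3999
G01 X108.8797 Y46.5180
G01 X119.4739 Y38.9195
G01 X121.5920 Y26.0553
M5
G00 X110.2863 Y74.5589
M3 S843
G01 X97.4404 Y96.8087 F757
G01 X71.7486 Y96.8087
G01 X58.9027 Y74.5589
G01 X71.7486 Y52.3091
G01 X97.4404 Y52.3091
G01 X110.2863 Y74.5589
M5
G00 X116.4125 Y22.5774
M3 S243
G01 X109.0196 Y35.3823 F2632
G01 X94.2338 Y35.3823
G01 X86.8409 Y22.5774
G01 X94.2338 Y9.7725
G01 X109.0196 Y9.7725
G01 X116.4125 Y22.5774
M5
G00 X0.0000 Y0.0000

Since the viewBox matches the mm dimensions, user units are millimetres directly. The only transform is the Y-flip y_m = 116.2125 − y_svg.

Shape 1 is a line segment drawn with `<line>`. Its stroke #ff0000 means cut at S843, F757. After flipping Y the toolpath is (119.1343,79.1920) → (66.5772,31.9638).

Shape 2 is a regular polygon drawn with `<polygon>`. Its stroke #ff0000 means cut at S843, F757. After flipping Y the toolpath is (121.5920,26.0553) → (113.9935,15.4611) → (101.1293,13.3430) → (90.5351,20.9415) → (88.4170,33.8057) → (96.0155,44.3999) → (108.8797,46.5180) → (119.4739,38.9195) → (121.5920,26.0553), returning to the start.

Shape 3 is a circle drawn with `<circle>`. Its stroke #ff0000 means cut at S843, F757. After flipping Y the toolpath is (110.2863,74.5589) → (97.4404,96.8087) → (71.7486,96.8087) → (58.9027,74.5589) → (71.7486,52.3091) → (97.4404,52.3091) → (110.2863,74.5589), returning to the start.

Shape 4 is a circle drawn with `<circle>`. Its stroke #ff8800 means engrave at S243, F2632. After flipping Y the toolpath is (116.4125,22.5774) → (109.0196,35.3823) → (94.2338,35.3823) → (86.8409,22.5774) → (94.2338,9.7725) → (109.0196,9.7725) → (116.4125,22.5774), returning to the start.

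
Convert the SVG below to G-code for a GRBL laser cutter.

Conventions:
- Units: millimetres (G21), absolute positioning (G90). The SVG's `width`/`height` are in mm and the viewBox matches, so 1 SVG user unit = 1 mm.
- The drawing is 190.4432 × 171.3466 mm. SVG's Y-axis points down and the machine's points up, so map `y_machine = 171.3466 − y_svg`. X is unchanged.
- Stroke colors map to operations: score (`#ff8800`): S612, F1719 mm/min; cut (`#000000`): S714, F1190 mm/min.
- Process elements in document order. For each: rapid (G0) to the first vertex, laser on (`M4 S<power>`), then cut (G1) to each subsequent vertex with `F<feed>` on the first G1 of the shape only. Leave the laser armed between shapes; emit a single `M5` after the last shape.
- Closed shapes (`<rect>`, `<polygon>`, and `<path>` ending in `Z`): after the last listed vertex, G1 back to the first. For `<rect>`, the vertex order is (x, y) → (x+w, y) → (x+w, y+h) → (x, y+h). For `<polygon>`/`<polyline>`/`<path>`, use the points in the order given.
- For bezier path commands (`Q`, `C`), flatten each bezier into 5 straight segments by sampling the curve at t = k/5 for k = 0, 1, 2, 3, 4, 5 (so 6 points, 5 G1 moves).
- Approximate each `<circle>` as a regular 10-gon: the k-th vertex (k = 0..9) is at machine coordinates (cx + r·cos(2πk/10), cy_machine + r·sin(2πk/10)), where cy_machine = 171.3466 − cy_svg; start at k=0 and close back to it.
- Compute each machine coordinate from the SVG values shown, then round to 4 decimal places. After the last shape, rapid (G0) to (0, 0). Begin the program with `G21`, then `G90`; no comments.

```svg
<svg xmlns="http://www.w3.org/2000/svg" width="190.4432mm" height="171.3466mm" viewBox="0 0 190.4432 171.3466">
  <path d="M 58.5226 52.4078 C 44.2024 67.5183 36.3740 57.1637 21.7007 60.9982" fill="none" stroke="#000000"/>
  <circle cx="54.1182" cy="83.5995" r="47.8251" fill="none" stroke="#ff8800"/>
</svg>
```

Since the viewBox matches the mm dimensions, user units are millimetres directly. The only transform is the Y-flip y_m = 171.3466 − y_svg.

Shape 1 is a cubic bezier drawn with `<path>`. Its stroke #000000 means cut at S714, F1190. After flipping Y the toolpath is (58.5226,118.9388) → (50.6028,112.6111) → (43.6009,110.4916) → (36.8767,110.6769) → (29.7900,111.2636) → (21.7007,110.3484).

Shape 2 is a circle drawn with `<circle>`. Its stroke #ff8800 means score at S612, F1719. After flipping Y the toolpath is (101.9433,87.7471) → (92.8095,115.8580) → (68.8970,133.2315) → (39.3394,133.2315) → (15.4269,115.8580) → (6.2931,87.7471) → (15.4269,59.6362) → (39.3394,42.2627) → (68.8970,42.2627) → (92.8095,59.6362) → (101.9433,87.7471), returning to the start.

G21
G90
G0 X58.5226 Y118.9388
M4 S714
G1 X50.6028 Y112.6111 F1190
G1 X43.6009 Y110.4916
G1 X36.8767 Y110.6769
G1 X29.7900 Y111.2636
G1 X21.7007 Y110.3484
G0 X101.9433 Y87.7471
M4 S612
G1 X92.8095 Y115.8580 F1719
G1 X68.8970 Y133.2315
G1 X39.3394 Y133.2315
G1 X15.4269 Y115.8580
G1 X6.2931 Y87.7471
G1 X15.4269 Y59.6362
G1 X39.3394 Y42.2627
G1 X68.8970 Y42.2627
G1 X92.8095 Y59.6362
G1 X101.9433 Y87.7471
M5
G0 X0.0000 Y0.0000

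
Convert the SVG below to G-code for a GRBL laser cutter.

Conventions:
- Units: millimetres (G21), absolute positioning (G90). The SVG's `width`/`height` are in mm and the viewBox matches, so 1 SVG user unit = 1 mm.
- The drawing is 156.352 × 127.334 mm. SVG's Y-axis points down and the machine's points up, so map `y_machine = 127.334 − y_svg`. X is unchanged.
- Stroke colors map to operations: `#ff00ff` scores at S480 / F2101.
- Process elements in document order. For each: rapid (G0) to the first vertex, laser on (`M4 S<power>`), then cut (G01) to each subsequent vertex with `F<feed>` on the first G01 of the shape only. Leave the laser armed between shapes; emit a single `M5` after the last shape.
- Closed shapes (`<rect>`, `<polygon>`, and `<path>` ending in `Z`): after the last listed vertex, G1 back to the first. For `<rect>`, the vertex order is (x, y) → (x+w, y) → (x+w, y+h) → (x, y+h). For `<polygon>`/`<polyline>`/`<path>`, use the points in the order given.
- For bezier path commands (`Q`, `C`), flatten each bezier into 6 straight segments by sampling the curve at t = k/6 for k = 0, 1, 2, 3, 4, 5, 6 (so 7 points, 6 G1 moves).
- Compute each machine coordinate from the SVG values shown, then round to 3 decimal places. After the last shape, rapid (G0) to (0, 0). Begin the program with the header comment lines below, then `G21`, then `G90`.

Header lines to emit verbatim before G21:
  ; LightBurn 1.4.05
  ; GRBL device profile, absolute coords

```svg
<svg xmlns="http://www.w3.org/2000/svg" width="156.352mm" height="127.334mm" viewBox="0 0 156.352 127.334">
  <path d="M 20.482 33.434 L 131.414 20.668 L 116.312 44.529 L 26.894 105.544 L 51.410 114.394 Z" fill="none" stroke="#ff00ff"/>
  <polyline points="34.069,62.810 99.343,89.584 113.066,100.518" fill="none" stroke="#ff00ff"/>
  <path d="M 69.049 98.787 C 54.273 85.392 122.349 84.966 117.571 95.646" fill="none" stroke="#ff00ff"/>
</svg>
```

; LightBurn 1.4.05
; GRBL device profile, absolute coords
G21
G90
G0 X20.482 Y93.900
M4 S480
G01 X131.414 Y106.666 F2101
G01 X116.312 Y82.805
G01 X26.894 Y21.790
G01 X51.410 Y12.940
G01 X20.482 Y93.900
G0 X34.069 Y64.524
M4 S480
G01 X99.343 Y37.750 F2101
G01 X113.066 Y26.816
G0 X69.049 Y28.547
M4 S480
G01 X67.844 Y34.172 F2101
G01 X76.123 Y37.688
G01 X89.561 Y39.146
G01 X103.831 Y38.597
G01 X114.610 Y36.094
G01 X117.571 Y31.688
M5
G0 X0.000 Y0.000

1 u = 1 mm; y_m = 127.334 − y.

[1] `<path>` closed polygon, #ff00ff→score S480 F2101: (20.482,93.900) → (131.414,106.666) → (116.312,82.805) → (26.894,21.790) → (51.410,12.940) → (20.482,93.900) (closed)

[2] `<polyline>` open polyline, #ff00ff→score S480 F2101: (34.069,64.524) → (99.343,37.750) → (113.066,26.816)

[3] `<path>` cubic bezier, #ff00ff→score S480 F2101: (69.049,28.547) → (67.844,34.172) → (76.123,37.688) → (89.561,39.146) → (103.831,38.597) → (114.610,36.094) → (117.571,31.688)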